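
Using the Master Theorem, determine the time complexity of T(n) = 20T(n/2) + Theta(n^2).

Master Theorem for T(n) = 20T(n/2) + O(n^2):

a = 20, b = 2, c = 2
log_b(a) = log_2(20) = 4.3219

Case 1: c = 2 < log_2(20) = 4.3219
T(n) = O(n^(log_2 20))

For T(n) = 20T(n/2) + O(n^2): log_2(20) = 4.3219. This is Case 1 of the Master Theorem (c < log_b(a), work dominated by leaves), giving O(n^(log_2 20)).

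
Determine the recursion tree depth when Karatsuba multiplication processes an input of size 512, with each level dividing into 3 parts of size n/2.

For divide and conquer with division factor 2:

Problem sizes at each level:
Level 0: 512
Level 1: 256
Level 2: 128
Level 3: 64
Level 4: 32
Level 5: 16
Level 6: 8
Level 7: 4
Level 8: 2
Level 9: 1

The root is level 0 and the size-1 base case is level 9 (the tree spans levels 0 through 9, i.e. 10 levels counting the root), so the depth is the number of divisions: log_2(512) = 9

The recursion tree depth is log_2(512) = 9. At each level, the problem size is divided by 2, so it takes 9 divisions to reduce to a base case of size 1. The algorithm makes 3 recursive calls at each level.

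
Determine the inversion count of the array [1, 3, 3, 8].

Finding inversions in [1, 3, 3, 8]:


Total inversions: 0

The array has 0 inversions. It is already sorted.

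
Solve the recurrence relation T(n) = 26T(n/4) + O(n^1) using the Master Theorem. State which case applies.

Master Theorem for T(n) = 26T(n/4) + O(n^1):

a = 26, b = 4, c = 1
log_b(a) = log_4(26) = 2.3502

Case 1: c = 1 < log_4(26) = 2.3502
T(n) = O(n^(log_4 26))

For T(n) = 26T(n/4) + O(n^1): log_4(26) = 2.3502. This is Case 1 of the Master Theorem (c < log_b(a), work dominated by leaves), giving O(n^(log_4 26)).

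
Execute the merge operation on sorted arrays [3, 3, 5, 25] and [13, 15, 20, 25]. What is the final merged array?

Merging process:

Compare 3 vs 13: take 3 from left. Merged: [3]
Compare 3 vs 13: take 3 from left. Merged: [3, 3]
Compare 5 vs 13: take 5 from left. Merged: [3, 3, 5]
Compare 25 vs 13: take 13 from right. Merged: [3, 3, 5, 13]
Compare 25 vs 15: take 15 from right. Merged: [3, 3, 5, 13, 15]
Compare 25 vs 20: take 20 from right. Merged: [3, 3, 5, 13, 15, 20]
Compare 25 vs 25: take 25 from left. Merged: [3, 3, 5, 13, 15, 20, 25]
Append remaining from right: [25]. Merged: [3, 3, 5, 13, 15, 20, 25, 25]

Final merged array: [3, 3, 5, 13, 15, 20, 25, 25]
Total comparisons: 7

The merged array is [3, 3, 5, 13, 15, 20, 25, 25], requiring 7 comparisons. The merge step runs in O(n) time where n is the total number of elements.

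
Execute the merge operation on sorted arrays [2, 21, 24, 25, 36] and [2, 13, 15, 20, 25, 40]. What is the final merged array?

Merging process:

Compare 2 vs 2: take 2 from left. Merged: [2]
Compare 21 vs 2: take 2 from right. Merged: [2, 2]
Compare 21 vs 13: take 13 from right. Merged: [2, 2, 13]
Compare 21 vs 15: take 15 from right. Merged: [2, 2, 13, 15]
Compare 21 vs 20: take 20 from right. Merged: [2, 2, 13, 15, 20]
Compare 21 vs 25: take 21 from left. Merged: [2, 2, 13, 15, 20, 21]
Compare 24 vs 25: take 24 from left. Merged: [2, 2, 13, 15, 20, 21, 24]
Compare 25 vs 25: take 25 from left. Merged: [2, 2, 13, 15, 20, 21, 24, 25]
Compare 36 vs 25: take 25 from right. Merged: [2, 2, 13, 15, 20, 21, 24, 25, 25]
Compare 36 vs 40: take 36 from left. Merged: [2, 2, 13, 15, 20, 21, 24, 25, 25, 36]
Append remaining from right: [40]. Merged: [2, 2, 13, 15, 20, 21, 24, 25, 25, 36, 40]

Final merged array: [2, 2, 13, 15, 20, 21, 24, 25, 25, 36, 40]
Total comparisons: 10

The merged array is [2, 2, 13, 15, 20, 21, 24, 25, 25, 36, 40], requiring 10 comparisons. The merge step runs in O(n) time where n is the total number of elements.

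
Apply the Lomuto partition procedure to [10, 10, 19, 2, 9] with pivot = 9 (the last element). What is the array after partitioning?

Lomuto partition with pivot = 9:

Initial array: [10, 10, 19, 2, 9]

arr[0]=10 > 9: no swap
arr[1]=10 > 9: no swap
arr[2]=19 > 9: no swap
arr[3]=2 <= 9: swap with position 0, array becomes [2, 10, 19, 10, 9]

Place pivot at position 1: [2, 9, 19, 10, 10]
Pivot position: 1

After partitioning with pivot 9, the array becomes [2, 9, 19, 10, 10]. The pivot is placed at index 1. All elements to the left of the pivot are <= 9, and all elements to the right are > 9.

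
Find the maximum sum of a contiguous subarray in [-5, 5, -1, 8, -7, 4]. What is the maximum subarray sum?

Using Kadane's algorithm on [-5, 5, -1, 8, -7, 4]:

Scanning through the array:
Position 1 (value 5): max_ending_here = 5, max_so_far = 5
Position 2 (value -1): max_ending_here = 4, max_so_far = 5
Position 3 (value 8): max_ending_here = 12, max_so_far = 12
Position 4 (value -7): max_ending_here = 5, max_so_far = 12
Position 5 (value 4): max_ending_here = 9, max_so_far = 12

Maximum subarray: [5, -1, 8]
Maximum sum: 12

The maximum subarray is [5, -1, 8] with sum 12. This subarray runs from index 1 to index 3.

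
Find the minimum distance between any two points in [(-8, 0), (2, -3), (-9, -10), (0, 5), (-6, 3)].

Computing all pairwise distances among 5 points:

d((-8, 0), (2, -3)) = 10.4403
d((-8, 0), (-9, -10)) = 10.0499
d((-8, 0), (0, 5)) = 9.434
d((-8, 0), (-6, 3)) = 3.6056 <-- minimum
d((2, -3), (-9, -10)) = 13.0384
d((2, -3), (0, 5)) = 8.2462
d((2, -3), (-6, 3)) = 10.0
d((-9, -10), (0, 5)) = 17.4929
d((-9, -10), (-6, 3)) = 13.3417
d((0, 5), (-6, 3)) = 6.3246

Closest pair: (-8, 0) and (-6, 3) with distance 3.6056

The closest pair is (-8, 0) and (-6, 3) with Euclidean distance 3.6056. For 5 points, brute-force pairwise comparison is shown above. For large n, the divide-and-conquer algorithm (sort by x, recurse on halves, check the dividing strip) achieves O(n log n).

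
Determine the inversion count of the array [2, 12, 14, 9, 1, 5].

Finding inversions in [2, 12, 14, 9, 1, 5]:

(0, 4): arr[0]=2 > arr[4]=1
(1, 3): arr[1]=12 > arr[3]=9
(1, 4): arr[1]=12 > arr[4]=1
(1, 5): arr[1]=12 > arr[5]=5
(2, 3): arr[2]=14 > arr[3]=9
(2, 4): arr[2]=14 > arr[4]=1
(2, 5): arr[2]=14 > arr[5]=5
(3, 4): arr[3]=9 > arr[4]=1
(3, 5): arr[3]=9 > arr[5]=5

Total inversions: 9

The array has 9 inversion(s): (0,4), (1,3), (1,4), (1,5), (2,3), (2,4), (2,5), (3,4), (3,5). Each pair (i,j) satisfies i < j and arr[i] > arr[j].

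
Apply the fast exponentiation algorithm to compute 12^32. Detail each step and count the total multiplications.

Computing 12^32 by squaring (build up from 12^1; each line after the first costs one multiplication):

12^1 = 12
12^2 = (12^1)^2 = 12^2 = 144
12^4 = (12^2)^2 = 144^2 = 20736
12^8 = (12^4)^2 = 20736^2 = 429981696
12^16 = (12^8)^2 = 429981696^2 = 184884258895036416
12^32 = (12^16)^2 = 184884258895036416^2 = 34182189187166852111368841966125056

Result: 34182189187166852111368841966125056
Multiplications needed: 5 (5 lines after 12^1)

12^32 = 34182189187166852111368841966125056. Using exponentiation by squaring, this requires 5 multiplications. The key idea: if the exponent is even, square the half-power; if odd, multiply by the base once.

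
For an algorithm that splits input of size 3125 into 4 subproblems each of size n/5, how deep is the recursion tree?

For divide and conquer with division factor 5:

Problem sizes at each level:
Level 0: 3125
Level 1: 625
Level 2: 125
Level 3: 25
Level 4: 5
Level 5: 1

The root is level 0 and the size-1 base case is level 5 (the tree spans levels 0 through 5, i.e. 6 levels counting the root), so the depth is the number of divisions: log_5(3125) = 5

The recursion tree depth is log_5(3125) = 5. At each level, the problem size is divided by 5, so it takes 5 divisions to reduce to a base case of size 1. The algorithm makes 4 recursive calls at each level.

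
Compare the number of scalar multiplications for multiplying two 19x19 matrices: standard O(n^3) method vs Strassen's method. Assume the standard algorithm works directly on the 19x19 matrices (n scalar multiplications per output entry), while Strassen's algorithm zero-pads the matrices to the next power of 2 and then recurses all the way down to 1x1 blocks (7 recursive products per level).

Matrix multiplication for 19x19 matrices:

Strassen's algorithm requires power-of-2 dimensions. Pad 19x19 to 32x32 (next power of 2).

Standard algorithm: 19^3 = 6859 multiplications
Strassen's algorithm: 7^(log2(32)) = 7^5 = 16807 multiplications
Difference: 6859 - 16807 = -9948 (Strassen uses MORE here due to padding overhead — for small or just-over-power-of-2 n, padding can outweigh the per-level savings)

Standard: 6859 multiplications (19^3). Strassen: 16807 multiplications (7^5, after padding to 32x32). Strassen reduces 8 recursive multiplications to 7 at each level.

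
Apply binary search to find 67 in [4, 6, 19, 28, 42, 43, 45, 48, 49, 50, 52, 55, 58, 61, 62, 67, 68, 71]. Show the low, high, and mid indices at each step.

Binary search for 67 in [4, 6, 19, 28, 42, 43, 45, 48, 49, 50, 52, 55, 58, 61, 62, 67, 68, 71]:

lo=0, hi=17, mid=8, arr[mid]=49 -> 49 < 67, search right half
lo=9, hi=17, mid=13, arr[mid]=61 -> 61 < 67, search right half
lo=14, hi=17, mid=15, arr[mid]=67 -> Found target at index 15!

Binary search finds 67 at index 15 after 3 comparisons. The search repeatedly halves the search space by comparing with the middle element.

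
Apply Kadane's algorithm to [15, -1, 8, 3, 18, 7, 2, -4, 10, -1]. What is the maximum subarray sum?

Using Kadane's algorithm on [15, -1, 8, 3, 18, 7, 2, -4, 10, -1]:

Scanning through the array:
Position 1 (value -1): max_ending_here = 14, max_so_far = 15
Position 2 (value 8): max_ending_here = 22, max_so_far = 22
Position 3 (value 3): max_ending_here = 25, max_so_far = 25
Position 4 (value 18): max_ending_here = 43, max_so_far = 43
Position 5 (value 7): max_ending_here = 50, max_so_far = 50
Position 6 (value 2): max_ending_here = 52, max_so_far = 52
Position 7 (value -4): max_ending_here = 48, max_so_far = 52
Position 8 (value 10): max_ending_here = 58, max_so_far = 58
Position 9 (value -1): max_ending_here = 57, max_so_far = 58

Maximum subarray: [15, -1, 8, 3, 18, 7, 2, -4, 10]
Maximum sum: 58

The maximum subarray is [15, -1, 8, 3, 18, 7, 2, -4, 10] with sum 58. This subarray runs from index 0 to index 8.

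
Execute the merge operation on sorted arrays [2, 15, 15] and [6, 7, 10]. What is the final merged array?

Merging process:

Compare 2 vs 6: take 2 from left. Merged: [2]
Compare 15 vs 6: take 6 from right. Merged: [2, 6]
Compare 15 vs 7: take 7 from right. Merged: [2, 6, 7]
Compare 15 vs 10: take 10 from right. Merged: [2, 6, 7, 10]
Append remaining from left: [15, 15]. Merged: [2, 6, 7, 10, 15, 15]

Final merged array: [2, 6, 7, 10, 15, 15]
Total comparisons: 4

The merged array is [2, 6, 7, 10, 15, 15], requiring 4 comparisons. The merge step runs in O(n) time where n is the total number of elements.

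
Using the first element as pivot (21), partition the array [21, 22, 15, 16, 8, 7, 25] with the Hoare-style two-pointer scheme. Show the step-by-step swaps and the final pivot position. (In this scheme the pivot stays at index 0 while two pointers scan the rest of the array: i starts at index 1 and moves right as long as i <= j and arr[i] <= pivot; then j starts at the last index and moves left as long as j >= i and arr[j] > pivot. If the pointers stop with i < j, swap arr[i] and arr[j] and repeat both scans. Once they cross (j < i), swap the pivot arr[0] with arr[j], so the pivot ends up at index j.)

Hoare-style two-pointer partition with pivot = 21:

Initial array: [21, 22, 15, 16, 8, 7, 25]

Pointers start at i = 1, j = 6.
i stops at index 1 (arr[1]=22 > 21), j stops at index 5 (arr[5]=7 <= 21): swap arr[1] and arr[5], array becomes [21, 7, 15, 16, 8, 22, 25]
i ends at 5, j ends at 4: the pointers have crossed (j < i), so scanning stops.

Swap pivot arr[0] with arr[4] to place pivot at position 4: [8, 7, 15, 16, 21, 22, 25]
Pivot position: 4

After partitioning with pivot 21, the array becomes [8, 7, 15, 16, 21, 22, 25]. The pivot is placed at index 4. All elements to the left of the pivot are <= 21, and all elements to the right are > 21.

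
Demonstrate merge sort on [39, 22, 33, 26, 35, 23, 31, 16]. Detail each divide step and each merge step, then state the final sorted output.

Merge sort trace:

Split: [39, 22, 33, 26, 35, 23, 31, 16] -> [39, 22, 33, 26] and [35, 23, 31, 16]
  Split: [39, 22, 33, 26] -> [39, 22] and [33, 26]
    Split: [39, 22] -> [39] and [22]
    Merge: [39] + [22] -> [22, 39]
    Split: [33, 26] -> [33] and [26]
    Merge: [33] + [26] -> [26, 33]
  Merge: [22, 39] + [26, 33] -> [22, 26, 33, 39]
  Split: [35, 23, 31, 16] -> [35, 23] and [31, 16]
    Split: [35, 23] -> [35] and [23]
    Merge: [35] + [23] -> [23, 35]
    Split: [31, 16] -> [31] and [16]
    Merge: [31] + [16] -> [16, 31]
  Merge: [23, 35] + [16, 31] -> [16, 23, 31, 35]
Merge: [22, 26, 33, 39] + [16, 23, 31, 35] -> [16, 22, 23, 26, 31, 33, 35, 39]

Final sorted array: [16, 22, 23, 26, 31, 33, 35, 39]

The merge sort proceeds by recursively splitting the array and merging sorted halves.
After all merges, the sorted array is [16, 22, 23, 26, 31, 33, 35, 39].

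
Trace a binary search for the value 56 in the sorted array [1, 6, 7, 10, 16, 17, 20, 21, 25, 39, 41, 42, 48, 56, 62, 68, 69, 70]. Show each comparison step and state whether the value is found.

Binary search for 56 in [1, 6, 7, 10, 16, 17, 20, 21, 25, 39, 41, 42, 48, 56, 62, 68, 69, 70]:

lo=0, hi=17, mid=8, arr[mid]=25 -> 25 < 56, search right half
lo=9, hi=17, mid=13, arr[mid]=56 -> Found target at index 13!

Binary search finds 56 at index 13 after 2 comparisons. The search repeatedly halves the search space by comparing with the middle element.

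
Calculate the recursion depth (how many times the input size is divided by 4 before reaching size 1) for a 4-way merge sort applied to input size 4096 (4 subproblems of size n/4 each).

For divide and conquer with division factor 4:

Problem sizes at each level:
Level 0: 4096
Level 1: 1024
Level 2: 256
Level 3: 64
Level 4: 16
Level 5: 4
Level 6: 1

The root is level 0 and the size-1 base case is level 6 (the tree spans levels 0 through 6, i.e. 7 levels counting the root), so the depth is the number of divisions: log_4(4096) = 6

The recursion tree depth is log_4(4096) = 6. At each level, the problem size is divided by 4, so it takes 6 divisions to reduce to a base case of size 1. The algorithm makes 4 recursive calls at each level.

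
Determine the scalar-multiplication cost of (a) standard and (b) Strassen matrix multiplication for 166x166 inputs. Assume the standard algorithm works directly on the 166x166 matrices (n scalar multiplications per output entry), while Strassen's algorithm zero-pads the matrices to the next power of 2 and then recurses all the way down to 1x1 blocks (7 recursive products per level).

Matrix multiplication for 166x166 matrices:

Strassen's algorithm requires power-of-2 dimensions. Pad 166x166 to 256x256 (next power of 2).

Standard algorithm: 166^3 = 4574296 multiplications
Strassen's algorithm: 7^(log2(256)) = 7^8 = 5764801 multiplications
Difference: 4574296 - 5764801 = -1190505 (Strassen uses MORE here due to padding overhead — for small or just-over-power-of-2 n, padding can outweigh the per-level savings)

Standard: 4574296 multiplications (166^3). Strassen: 5764801 multiplications (7^8, after padding to 256x256). Strassen reduces 8 recursive multiplications to 7 at each level.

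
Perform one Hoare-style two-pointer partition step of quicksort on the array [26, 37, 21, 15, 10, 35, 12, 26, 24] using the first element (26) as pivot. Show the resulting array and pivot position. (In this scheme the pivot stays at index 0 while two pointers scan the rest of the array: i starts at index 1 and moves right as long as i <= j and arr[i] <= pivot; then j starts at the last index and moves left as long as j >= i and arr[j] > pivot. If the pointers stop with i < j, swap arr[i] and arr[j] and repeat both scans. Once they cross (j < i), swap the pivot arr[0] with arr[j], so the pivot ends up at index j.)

Hoare-style two-pointer partition with pivot = 26:

Initial array: [26, 37, 21, 15, 10, 35, 12, 26, 24]

Pointers start at i = 1, j = 8.
i stops at index 1 (arr[1]=37 > 26), j stops at index 8 (arr[8]=24 <= 26): swap arr[1] and arr[8], array becomes [26, 24, 21, 15, 10, 35, 12, 26, 37]
i stops at index 5 (arr[5]=35 > 26), j stops at index 7 (arr[7]=26 <= 26): swap arr[5] and arr[7], array becomes [26, 24, 21, 15, 10, 26, 12, 35, 37]
i ends at 7, j ends at 6: the pointers have crossed (j < i), so scanning stops.

Swap pivot arr[0] with arr[6] to place pivot at position 6: [12, 24, 21, 15, 10, 26, 26, 35, 37]
Pivot position: 6

After partitioning with pivot 26, the array becomes [12, 24, 21, 15, 10, 26, 26, 35, 37]. The pivot is placed at index 6. All elements to the left of the pivot are <= 26, and all elements to the right are > 26.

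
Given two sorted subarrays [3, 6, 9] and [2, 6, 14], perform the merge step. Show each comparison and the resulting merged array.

Merging process:

Compare 3 vs 2: take 2 from right. Merged: [2]
Compare 3 vs 6: take 3 from left. Merged: [2, 3]
Compare 6 vs 6: take 6 from left. Merged: [2, 3, 6]
Compare 9 vs 6: take 6 from right. Merged: [2, 3, 6, 6]
Compare 9 vs 14: take 9 from left. Merged: [2, 3, 6, 6, 9]
Append remaining from right: [14]. Merged: [2, 3, 6, 6, 9, 14]

Final merged array: [2, 3, 6, 6, 9, 14]
Total comparisons: 5

The merged array is [2, 3, 6, 6, 9, 14], requiring 5 comparisons. The merge step runs in O(n) time where n is the total number of elements.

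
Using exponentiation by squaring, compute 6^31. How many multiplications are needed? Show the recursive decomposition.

Computing 6^31 by squaring (build up from 6^1; each line after the first costs one multiplication):

6^1 = 6
6^2 = (6^1)^2 = 6^2 = 36
6^3 = 6 * 6^2 = 6 * 36 = 216
6^6 = (6^3)^2 = 216^2 = 46656
6^7 = 6 * 6^6 = 6 * 46656 = 279936
6^14 = (6^7)^2 = 279936^2 = 78364164096
6^15 = 6 * 6^14 = 6 * 78364164096 = 470184984576
6^30 = (6^15)^2 = 470184984576^2 = 221073919720733357899776
6^31 = 6 * 6^30 = 6 * 221073919720733357899776 = 1326443518324400147398656

Result: 1326443518324400147398656
Multiplications needed: 8 (8 lines after 6^1)

6^31 = 1326443518324400147398656. Using exponentiation by squaring, this requires 8 multiplications. The key idea: if the exponent is even, square the half-power; if odd, multiply by the base once.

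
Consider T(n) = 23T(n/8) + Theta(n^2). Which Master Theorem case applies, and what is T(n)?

Master Theorem for T(n) = 23T(n/8) + O(n^2):

a = 23, b = 8, c = 2
log_b(a) = log_8(23) = 1.5079

Case 3: c = 2 > log_8(23) = 1.5079
T(n) = O(n^2) = O(n^2)

For T(n) = 23T(n/8) + O(n^2): log_8(23) = 1.5079. This is Case 3 of the Master Theorem (c > log_b(a), work dominated by root), giving O(n^2).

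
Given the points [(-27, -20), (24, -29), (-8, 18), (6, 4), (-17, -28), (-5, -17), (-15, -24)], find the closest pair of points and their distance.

Computing all pairwise distances among 7 points:

d((-27, -20), (24, -29)) = 51.788
d((-27, -20), (-8, 18)) = 42.4853
d((-27, -20), (6, 4)) = 40.8044
d((-27, -20), (-17, -28)) = 12.8062
d((-27, -20), (-5, -17)) = 22.2036
d((-27, -20), (-15, -24)) = 12.6491
d((24, -29), (-8, 18)) = 56.8595
d((24, -29), (6, 4)) = 37.5899
d((24, -29), (-17, -28)) = 41.0122
d((24, -29), (-5, -17)) = 31.3847
d((24, -29), (-15, -24)) = 39.3192
d((-8, 18), (6, 4)) = 19.799
d((-8, 18), (-17, -28)) = 46.8722
d((-8, 18), (-5, -17)) = 35.1283
d((-8, 18), (-15, -24)) = 42.5793
d((6, 4), (-17, -28)) = 39.4081
d((6, 4), (-5, -17)) = 23.7065
d((6, 4), (-15, -24)) = 35.0
d((-17, -28), (-5, -17)) = 16.2788
d((-17, -28), (-15, -24)) = 4.4721 <-- minimum
d((-5, -17), (-15, -24)) = 12.2066

Closest pair: (-17, -28) and (-15, -24) with distance 4.4721

The closest pair is (-17, -28) and (-15, -24) with Euclidean distance 4.4721. For 7 points, brute-force pairwise comparison is shown above. For large n, the divide-and-conquer algorithm (sort by x, recurse on halves, check the dividing strip) achieves O(n log n).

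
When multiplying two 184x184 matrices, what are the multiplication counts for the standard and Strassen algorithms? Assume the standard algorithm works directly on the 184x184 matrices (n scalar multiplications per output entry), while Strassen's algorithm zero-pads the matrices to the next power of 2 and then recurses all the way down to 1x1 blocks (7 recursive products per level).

Matrix multiplication for 184x184 matrices:

Strassen's algorithm requires power-of-2 dimensions. Pad 184x184 to 256x256 (next power of 2).

Standard algorithm: 184^3 = 6229504 multiplications
Strassen's algorithm: 7^(log2(256)) = 7^8 = 5764801 multiplications
Savings: 6229504 - 5764801 = 464703 multiplications

Standard: 6229504 multiplications (184^3). Strassen: 5764801 multiplications (7^8, after padding to 256x256). Strassen reduces 8 recursive multiplications to 7 at each level.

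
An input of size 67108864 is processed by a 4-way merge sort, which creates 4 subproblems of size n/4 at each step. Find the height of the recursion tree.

For divide and conquer with division factor 4:

Problem sizes at each level:
Level 0: 67108864
Level 1: 16777216
Level 2: 4194304
Level 3: 1048576
Level 4: 262144
Level 5: 65536
Level 6: 16384
Level 7: 4096
Level 8: 1024
Level 9: 256
Level 10: 64
Level 11: 16
Level 12: 4
Level 13: 1

The root is level 0 and the size-1 base case is level 13 (the tree spans levels 0 through 13, i.e. 14 levels counting the root), so the depth is the number of divisions: log_4(67108864) = 13

The recursion tree depth is log_4(67108864) = 13. At each level, the problem size is divided by 4, so it takes 13 divisions to reduce to a base case of size 1. The algorithm makes 4 recursive calls at each level.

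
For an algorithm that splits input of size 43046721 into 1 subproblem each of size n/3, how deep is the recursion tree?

For divide and conquer with division factor 3:

Problem sizes at each level:
Level 0: 43046721
Level 1: 14348907
Level 2: 4782969
Level 3: 1594323
Level 4: 531441
Level 5: 177147
Level 6: 59049
Level 7: 19683
Level 8: 6561
Level 9: 2187
Level 10: 729
Level 11: 243
Level 12: 81
Level 13: 27
Level 14: 9
Level 15: 3
Level 16: 1

The root is level 0 and the size-1 base case is level 16 (the tree spans levels 0 through 16, i.e. 17 levels counting the root), so the depth is the number of divisions: log_3(43046721) = 16

The recursion tree depth is log_3(43046721) = 16. At each level, the problem size is divided by 3, so it takes 16 divisions to reduce to a base case of size 1. The algorithm makes 1 recursive call at each level.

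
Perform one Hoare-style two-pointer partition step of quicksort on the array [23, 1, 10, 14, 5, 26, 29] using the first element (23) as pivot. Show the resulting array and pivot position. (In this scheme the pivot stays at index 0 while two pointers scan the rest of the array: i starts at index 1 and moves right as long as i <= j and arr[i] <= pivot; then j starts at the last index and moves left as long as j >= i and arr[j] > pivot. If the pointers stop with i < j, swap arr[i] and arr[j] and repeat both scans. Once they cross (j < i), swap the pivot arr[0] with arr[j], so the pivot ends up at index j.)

Hoare-style two-pointer partition with pivot = 23:

Initial array: [23, 1, 10, 14, 5, 26, 29]

Pointers start at i = 1, j = 6.
i ends at 5, j ends at 4: the pointers have crossed (j < i), so scanning stops.

Swap pivot arr[0] with arr[4] to place pivot at position 4: [5, 1, 10, 14, 23, 26, 29]
Pivot position: 4

After partitioning with pivot 23, the array becomes [5, 1, 10, 14, 23, 26, 29]. The pivot is placed at index 4. All elements to the left of the pivot are <= 23, and all elements to the right are > 23.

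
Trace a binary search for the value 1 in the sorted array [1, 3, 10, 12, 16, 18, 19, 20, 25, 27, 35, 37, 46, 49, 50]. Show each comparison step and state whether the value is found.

Binary search for 1 in [1, 3, 10, 12, 16, 18, 19, 20, 25, 27, 35, 37, 46, 49, 50]:

lo=0, hi=14, mid=7, arr[mid]=20 -> 20 > 1, search left half
lo=0, hi=6, mid=3, arr[mid]=12 -> 12 > 1, search left half
lo=0, hi=2, mid=1, arr[mid]=3 -> 3 > 1, search left half
lo=0, hi=0, mid=0, arr[mid]=1 -> Found target at index 0!

Binary search finds 1 at index 0 after 4 comparisons. The search repeatedly halves the search space by comparing with the middle element.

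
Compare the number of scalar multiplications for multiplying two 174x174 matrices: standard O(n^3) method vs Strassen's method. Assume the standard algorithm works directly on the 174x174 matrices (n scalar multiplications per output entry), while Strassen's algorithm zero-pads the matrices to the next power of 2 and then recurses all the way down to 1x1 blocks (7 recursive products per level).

Matrix multiplication for 174x174 matrices:

Strassen's algorithm requires power-of-2 dimensions. Pad 174x174 to 256x256 (next power of 2).

Standard algorithm: 174^3 = 5268024 multiplications
Strassen's algorithm: 7^(log2(256)) = 7^8 = 5764801 multiplications
Difference: 5268024 - 5764801 = -496777 (Strassen uses MORE here due to padding overhead — for small or just-over-power-of-2 n, padding can outweigh the per-level savings)

Standard: 5268024 multiplications (174^3). Strassen: 5764801 multiplications (7^8, after padding to 256x256). Strassen reduces 8 recursive multiplications to 7 at each level.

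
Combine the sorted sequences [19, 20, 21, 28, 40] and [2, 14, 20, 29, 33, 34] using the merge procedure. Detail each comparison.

Merging process:

Compare 19 vs 2: take 2 from right. Merged: [2]
Compare 19 vs 14: take 14 from right. Merged: [2, 14]
Compare 19 vs 20: take 19 from left. Merged: [2, 14, 19]
Compare 20 vs 20: take 20 from left. Merged: [2, 14, 19, 20]
Compare 21 vs 20: take 20 from right. Merged: [2, 14, 19, 20, 20]
Compare 21 vs 29: take 21 from left. Merged: [2, 14, 19, 20, 20, 21]
Compare 28 vs 29: take 28 from left. Merged: [2, 14, 19, 20, 20, 21, 28]
Compare 40 vs 29: take 29 from right. Merged: [2, 14, 19, 20, 20, 21, 28, 29]
Compare 40 vs 33: take 33 from right. Merged: [2, 14, 19, 20, 20, 21, 28, 29, 33]
Compare 40 vs 34: take 34 from right. Merged: [2, 14, 19, 20, 20, 21, 28, 29, 33, 34]
Append remaining from left: [40]. Merged: [2, 14, 19, 20, 20, 21, 28, 29, 33, 34, 40]

Final merged array: [2, 14, 19, 20, 20, 21, 28, 29, 33, 34, 40]
Total comparisons: 10

The merged array is [2, 14, 19, 20, 20, 21, 28, 29, 33, 34, 40], requiring 10 comparisons. The merge step runs in O(n) time where n is the total number of elements.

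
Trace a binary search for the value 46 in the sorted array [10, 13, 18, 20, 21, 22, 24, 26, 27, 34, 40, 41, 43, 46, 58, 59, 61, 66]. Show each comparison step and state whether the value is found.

Binary search for 46 in [10, 13, 18, 20, 21, 22, 24, 26, 27, 34, 40, 41, 43, 46, 58, 59, 61, 66]:

lo=0, hi=17, mid=8, arr[mid]=27 -> 27 < 46, search right half
lo=9, hi=17, mid=13, arr[mid]=46 -> Found target at index 13!

Binary search finds 46 at index 13 after 2 comparisons. The search repeatedly halves the search space by comparing with the middle element.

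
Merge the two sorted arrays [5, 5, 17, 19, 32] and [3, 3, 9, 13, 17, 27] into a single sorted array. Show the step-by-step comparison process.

Merging process:

Compare 5 vs 3: take 3 from right. Merged: [3]
Compare 5 vs 3: take 3 from right. Merged: [3, 3]
Compare 5 vs 9: take 5 from left. Merged: [3, 3, 5]
Compare 5 vs 9: take 5 from left. Merged: [3, 3, 5, 5]
Compare 17 vs 9: take 9 from right. Merged: [3, 3, 5, 5, 9]
Compare 17 vs 13: take 13 from right. Merged: [3, 3, 5, 5, 9, 13]
Compare 17 vs 17: take 17 from left. Merged: [3, 3, 5, 5, 9, 13, 17]
Compare 19 vs 17: take 17 from right. Merged: [3, 3, 5, 5, 9, 13, 17, 17]
Compare 19 vs 27: take 19 from left. Merged: [3, 3, 5, 5, 9, 13, 17, 17, 19]
Compare 32 vs 27: take 27 from right. Merged: [3, 3, 5, 5, 9, 13, 17, 17, 19, 27]
Append remaining from left: [32]. Merged: [3, 3, 5, 5, 9, 13, 17, 17, 19, 27, 32]

Final merged array: [3, 3, 5, 5, 9, 13, 17, 17, 19, 27, 32]
Total comparisons: 10

The merged array is [3, 3, 5, 5, 9, 13, 17, 17, 19, 27, 32], requiring 10 comparisons. The merge step runs in O(n) time where n is the total number of elements.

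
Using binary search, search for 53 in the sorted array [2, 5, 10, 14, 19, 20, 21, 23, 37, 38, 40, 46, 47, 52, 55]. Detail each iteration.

Binary search for 53 in [2, 5, 10, 14, 19, 20, 21, 23, 37, 38, 40, 46, 47, 52, 55]:

lo=0, hi=14, mid=7, arr[mid]=23 -> 23 < 53, search right half
lo=8, hi=14, mid=11, arr[mid]=46 -> 46 < 53, search right half
lo=12, hi=14, mid=13, arr[mid]=52 -> 52 < 53, search right half
lo=14, hi=14, mid=14, arr[mid]=55 -> 55 > 53, search left half
lo=14 > hi=13, target 53 not found

Binary search determines that 53 is not in the array after 4 comparisons. The search space was exhausted without finding the target.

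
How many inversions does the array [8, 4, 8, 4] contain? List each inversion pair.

Finding inversions in [8, 4, 8, 4]:

(0, 1): arr[0]=8 > arr[1]=4
(0, 3): arr[0]=8 > arr[3]=4
(2, 3): arr[2]=8 > arr[3]=4

Total inversions: 3

The array has 3 inversion(s): (0,1), (0,3), (2,3). Each pair (i,j) satisfies i < j and arr[i] > arr[j].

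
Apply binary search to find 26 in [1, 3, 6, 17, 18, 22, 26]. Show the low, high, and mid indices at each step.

Binary search for 26 in [1, 3, 6, 17, 18, 22, 26]:

lo=0, hi=6, mid=3, arr[mid]=17 -> 17 < 26, search right half
lo=4, hi=6, mid=5, arr[mid]=22 -> 22 < 26, search right half
lo=6, hi=6, mid=6, arr[mid]=26 -> Found target at index 6!

Binary search finds 26 at index 6 after 3 comparisons. The search repeatedly halves the search space by comparing with the middle element.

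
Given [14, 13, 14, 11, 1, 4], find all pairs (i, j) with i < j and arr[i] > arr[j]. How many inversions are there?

Finding inversions in [14, 13, 14, 11, 1, 4]:

(0, 1): arr[0]=14 > arr[1]=13
(0, 3): arr[0]=14 > arr[3]=11
(0, 4): arr[0]=14 > arr[4]=1
(0, 5): arr[0]=14 > arr[5]=4
(1, 3): arr[1]=13 > arr[3]=11
(1, 4): arr[1]=13 > arr[4]=1
(1, 5): arr[1]=13 > arr[5]=4
(2, 3): arr[2]=14 > arr[3]=11
(2, 4): arr[2]=14 > arr[4]=1
(2, 5): arr[2]=14 > arr[5]=4
(3, 4): arr[3]=11 > arr[4]=1
(3, 5): arr[3]=11 > arr[5]=4

Total inversions: 12

The array has 12 inversion(s): (0,1), (0,3), (0,4), (0,5), (1,3), (1,4), (1,5), (2,3), (2,4), (2,5), (3,4), (3,5). Each pair (i,j) satisfies i < j and arr[i] > arr[j].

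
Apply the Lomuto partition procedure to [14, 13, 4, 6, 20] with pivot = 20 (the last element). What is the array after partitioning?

Lomuto partition with pivot = 20:

Initial array: [14, 13, 4, 6, 20]

arr[0]=14 <= 20: swap with position 0, array becomes [14, 13, 4, 6, 20]
arr[1]=13 <= 20: swap with position 1, array becomes [14, 13, 4, 6, 20]
arr[2]=4 <= 20: swap with position 2, array becomes [14, 13, 4, 6, 20]
arr[3]=6 <= 20: swap with position 3, array becomes [14, 13, 4, 6, 20]

Place pivot at position 4: [14, 13, 4, 6, 20]
Pivot position: 4

After partitioning with pivot 20, the array becomes [14, 13, 4, 6, 20]. The pivot is placed at index 4. All elements to the left of the pivot are <= 20, and all elements to the right are > 20.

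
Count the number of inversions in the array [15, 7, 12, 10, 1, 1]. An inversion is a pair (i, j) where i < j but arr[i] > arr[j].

Finding inversions in [15, 7, 12, 10, 1, 1]:

(0, 1): arr[0]=15 > arr[1]=7
(0, 2): arr[0]=15 > arr[2]=12
(0, 3): arr[0]=15 > arr[3]=10
(0, 4): arr[0]=15 > arr[4]=1
(0, 5): arr[0]=15 > arr[5]=1
(1, 4): arr[1]=7 > arr[4]=1
(1, 5): arr[1]=7 > arr[5]=1
(2, 3): arr[2]=12 > arr[3]=10
(2, 4): arr[2]=12 > arr[4]=1
(2, 5): arr[2]=12 > arr[5]=1
(3, 4): arr[3]=10 > arr[4]=1
(3, 5): arr[3]=10 > arr[5]=1

Total inversions: 12

The array has 12 inversion(s): (0,1), (0,2), (0,3), (0,4), (0,5), (1,4), (1,5), (2,3), (2,4), (2,5), (3,4), (3,5). Each pair (i,j) satisfies i < j and arr[i] > arr[j].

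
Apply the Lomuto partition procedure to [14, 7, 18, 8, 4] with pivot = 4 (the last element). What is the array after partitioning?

Lomuto partition with pivot = 4:

Initial array: [14, 7, 18, 8, 4]

arr[0]=14 > 4: no swap
arr[1]=7 > 4: no swap
arr[2]=18 > 4: no swap
arr[3]=8 > 4: no swap

Place pivot at position 0: [4, 7, 18, 8, 14]
Pivot position: 0

After partitioning with pivot 4, the array becomes [4, 7, 18, 8, 14]. The pivot is placed at index 0. All elements to the left of the pivot are <= 4, and all elements to the right are > 4.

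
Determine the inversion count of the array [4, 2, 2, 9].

Finding inversions in [4, 2, 2, 9]:

(0, 1): arr[0]=4 > arr[1]=2
(0, 2): arr[0]=4 > arr[2]=2

Total inversions: 2

The array has 2 inversion(s): (0,1), (0,2). Each pair (i,j) satisfies i < j and arr[i] > arr[j].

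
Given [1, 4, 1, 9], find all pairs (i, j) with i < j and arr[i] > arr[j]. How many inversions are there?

Finding inversions in [1, 4, 1, 9]:

(1, 2): arr[1]=4 > arr[2]=1

Total inversions: 1

The array has 1 inversion(s): (1,2). Each pair (i,j) satisfies i < j and arr[i] > arr[j].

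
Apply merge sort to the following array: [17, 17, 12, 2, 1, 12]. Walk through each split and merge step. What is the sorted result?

Merge sort trace:

Split: [17, 17, 12, 2, 1, 12] -> [17, 17, 12] and [2, 1, 12]
  Split: [17, 17, 12] -> [17] and [17, 12]
    Split: [17, 12] -> [17] and [12]
    Merge: [17] + [12] -> [12, 17]
  Merge: [17] + [12, 17] -> [12, 17, 17]
  Split: [2, 1, 12] -> [2] and [1, 12]
    Split: [1, 12] -> [1] and [12]
    Merge: [1] + [12] -> [1, 12]
  Merge: [2] + [1, 12] -> [1, 2, 12]
Merge: [12, 17, 17] + [1, 2, 12] -> [1, 2, 12, 12, 17, 17]

Final sorted array: [1, 2, 12, 12, 17, 17]

The merge sort proceeds by recursively splitting the array and merging sorted halves.
After all merges, the sorted array is [1, 2, 12, 12, 17, 17].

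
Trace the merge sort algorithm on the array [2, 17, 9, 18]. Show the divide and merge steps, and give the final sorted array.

Merge sort trace:

Split: [2, 17, 9, 18] -> [2, 17] and [9, 18]
  Split: [2, 17] -> [2] and [17]
  Merge: [2] + [17] -> [2, 17]
  Split: [9, 18] -> [9] and [18]
  Merge: [9] + [18] -> [9, 18]
Merge: [2, 17] + [9, 18] -> [2, 9, 17, 18]

Final sorted array: [2, 9, 17, 18]

The merge sort proceeds by recursively splitting the array and merging sorted halves.
After all merges, the sorted array is [2, 9, 17, 18].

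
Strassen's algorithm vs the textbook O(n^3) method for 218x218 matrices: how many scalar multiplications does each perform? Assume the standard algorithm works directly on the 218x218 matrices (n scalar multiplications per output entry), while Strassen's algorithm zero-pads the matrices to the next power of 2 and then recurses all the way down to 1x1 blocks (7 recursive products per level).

Matrix multiplication for 218x218 matrices:

Strassen's algorithm requires power-of-2 dimensions. Pad 218x218 to 256x256 (next power of 2).

Standard algorithm: 218^3 = 10360232 multiplications
Strassen's algorithm: 7^(log2(256)) = 7^8 = 5764801 multiplications
Savings: 10360232 - 5764801 = 4595431 multiplications

Standard: 10360232 multiplications (218^3). Strassen: 5764801 multiplications (7^8, after padding to 256x256). Strassen reduces 8 recursive multiplications to 7 at each level.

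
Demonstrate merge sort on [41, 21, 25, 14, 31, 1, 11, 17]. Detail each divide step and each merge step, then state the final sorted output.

Merge sort trace:

Split: [41, 21, 25, 14, 31, 1, 11, 17] -> [41, 21, 25, 14] and [31, 1, 11, 17]
  Split: [41, 21, 25, 14] -> [41, 21] and [25, 14]
    Split: [41, 21] -> [41] and [21]
    Merge: [41] + [21] -> [21, 41]
    Split: [25, 14] -> [25] and [14]
    Merge: [25] + [14] -> [14, 25]
  Merge: [21, 41] + [14, 25] -> [14, 21, 25, 41]
  Split: [31, 1, 11, 17] -> [31, 1] and [11, 17]
    Split: [31, 1] -> [31] and [1]
    Merge: [31] + [1] -> [1, 31]
    Split: [11, 17] -> [11] and [17]
    Merge: [11] + [17] -> [11, 17]
  Merge: [1, 31] + [11, 17] -> [1, 11, 17, 31]
Merge: [14, 21, 25, 41] + [1, 11, 17, 31] -> [1, 11, 14, 17, 21, 25, 31, 41]

Final sorted array: [1, 11, 14, 17, 21, 25, 31, 41]

The merge sort proceeds by recursively splitting the array and merging sorted halves.
After all merges, the sorted array is [1, 11, 14, 17, 21, 25, 31, 41].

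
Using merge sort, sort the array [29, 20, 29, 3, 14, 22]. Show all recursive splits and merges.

Merge sort trace:

Split: [29, 20, 29, 3, 14, 22] -> [29, 20, 29] and [3, 14, 22]
  Split: [29, 20, 29] -> [29] and [20, 29]
    Split: [20, 29] -> [20] and [29]
    Merge: [20] + [29] -> [20, 29]
  Merge: [29] + [20, 29] -> [20, 29, 29]
  Split: [3, 14, 22] -> [3] and [14, 22]
    Split: [14, 22] -> [14] and [22]
    Merge: [14] + [22] -> [14, 22]
  Merge: [3] + [14, 22] -> [3, 14, 22]
Merge: [20, 29, 29] + [3, 14, 22] -> [3, 14, 20, 22, 29, 29]

Final sorted array: [3, 14, 20, 22, 29, 29]

The merge sort proceeds by recursively splitting the array and merging sorted halves.
After all merges, the sorted array is [3, 14, 20, 22, 29, 29].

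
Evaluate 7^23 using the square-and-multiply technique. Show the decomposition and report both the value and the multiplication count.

Computing 7^23 by squaring (build up from 7^1; each line after the first costs one multiplication):

7^1 = 7
7^2 = (7^1)^2 = 7^2 = 49
7^4 = (7^2)^2 = 49^2 = 2401
7^5 = 7 * 7^4 = 7 * 2401 = 16807
7^10 = (7^5)^2 = 16807^2 = 282475249
7^11 = 7 * 7^10 = 7 * 282475249 = 1977326743
7^22 = (7^11)^2 = 1977326743^2 = 3909821048582988049
7^23 = 7 * 7^22 = 7 * 3909821048582988049 = 27368747340080916343

Result: 27368747340080916343
Multiplications needed: 7 (7 lines after 7^1)

7^23 = 27368747340080916343. Using exponentiation by squaring, this requires 7 multiplications. The key idea: if the exponent is even, square the half-power; if odd, multiply by the base once.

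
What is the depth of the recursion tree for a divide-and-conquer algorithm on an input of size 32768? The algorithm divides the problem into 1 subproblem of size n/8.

For divide and conquer with division factor 8:

Problem sizes at each level:
Level 0: 32768
Level 1: 4096
Level 2: 512
Level 3: 64
Level 4: 8
Level 5: 1

The root is level 0 and the size-1 base case is level 5 (the tree spans levels 0 through 5, i.e. 6 levels counting the root), so the depth is the number of divisions: log_8(32768) = 5

The recursion tree depth is log_8(32768) = 5. At each level, the problem size is divided by 8, so it takes 5 divisions to reduce to a base case of size 1. The algorithm makes 1 recursive call at each level.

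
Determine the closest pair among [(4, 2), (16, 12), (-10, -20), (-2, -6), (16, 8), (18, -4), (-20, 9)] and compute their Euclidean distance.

Computing all pairwise distances among 7 points:

d((4, 2), (16, 12)) = 15.6205
d((4, 2), (-10, -20)) = 26.0768
d((4, 2), (-2, -6)) = 10.0
d((4, 2), (16, 8)) = 13.4164
d((4, 2), (18, -4)) = 15.2315
d((4, 2), (-20, 9)) = 25.0
d((16, 12), (-10, -20)) = 41.2311
d((16, 12), (-2, -6)) = 25.4558
d((16, 12), (16, 8)) = 4.0 <-- minimum
d((16, 12), (18, -4)) = 16.1245
d((16, 12), (-20, 9)) = 36.1248
d((-10, -20), (-2, -6)) = 16.1245
d((-10, -20), (16, 8)) = 38.2099
d((-10, -20), (18, -4)) = 32.249
d((-10, -20), (-20, 9)) = 30.6757
d((-2, -6), (16, 8)) = 22.8035
d((-2, -6), (18, -4)) = 20.0998
d((-2, -6), (-20, 9)) = 23.4307
d((16, 8), (18, -4)) = 12.1655
d((16, 8), (-20, 9)) = 36.0139
d((18, -4), (-20, 9)) = 40.1622

Closest pair: (16, 12) and (16, 8) with distance 4.0

The closest pair is (16, 12) and (16, 8) with Euclidean distance 4.0. For 7 points, brute-force pairwise comparison is shown above. For large n, the divide-and-conquer algorithm (sort by x, recurse on halves, check the dividing strip) achieves O(n log n).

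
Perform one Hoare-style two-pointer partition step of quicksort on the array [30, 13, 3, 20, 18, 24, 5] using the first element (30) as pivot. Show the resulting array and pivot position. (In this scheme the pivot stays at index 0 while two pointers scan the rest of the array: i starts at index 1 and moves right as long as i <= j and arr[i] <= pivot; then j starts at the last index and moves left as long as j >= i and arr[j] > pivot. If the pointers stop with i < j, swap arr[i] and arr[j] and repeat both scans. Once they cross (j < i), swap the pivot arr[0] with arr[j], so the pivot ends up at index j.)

Hoare-style two-pointer partition with pivot = 30:

Initial array: [30, 13, 3, 20, 18, 24, 5]

Pointers start at i = 1, j = 6.
i ends at 7, j ends at 6: the pointers have crossed (j < i), so scanning stops.

Swap pivot arr[0] with arr[6] to place pivot at position 6: [5, 13, 3, 20, 18, 24, 30]
Pivot position: 6

After partitioning with pivot 30, the array becomes [5, 13, 3, 20, 18, 24, 30]. The pivot is placed at index 6. All elements to the left of the pivot are <= 30, and all elements to the right are > 30.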